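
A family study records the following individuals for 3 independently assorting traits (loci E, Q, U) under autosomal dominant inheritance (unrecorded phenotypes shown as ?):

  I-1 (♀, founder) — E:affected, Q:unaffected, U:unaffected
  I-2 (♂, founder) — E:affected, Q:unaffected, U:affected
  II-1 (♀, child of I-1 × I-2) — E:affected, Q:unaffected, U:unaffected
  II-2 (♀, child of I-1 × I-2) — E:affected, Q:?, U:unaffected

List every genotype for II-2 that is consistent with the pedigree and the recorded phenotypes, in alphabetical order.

II-2 ∈ {EE qq uu, Ee qq uu}

E/I-1 aff ·: Ee|EE
E/I-2 aff ·: Ee|EE
E/II-1 aff I-1×I-2: Ee|EE
E/II-2 aff I-1×I-2: Ee|EE
⇒ E over [I-1,I-2,II-1,II-2]: 13 consistent
Q/I-1 un ·: qq
Q/I-2 un ·: qq
Q/II-1 un I-1×I-2: qq
Q/II-2 ? I-1×I-2: qq
⇒ Q over [I-1,I-2,II-1,II-2]: 1 consistent
U/I-1 un ·: uu
U/I-2 aff ·: Uu
U/II-1 un I-1×I-2: uu
U/II-2 un I-1×I-2: uu
⇒ U over [I-1,I-2,II-1,II-2]: 1 consistent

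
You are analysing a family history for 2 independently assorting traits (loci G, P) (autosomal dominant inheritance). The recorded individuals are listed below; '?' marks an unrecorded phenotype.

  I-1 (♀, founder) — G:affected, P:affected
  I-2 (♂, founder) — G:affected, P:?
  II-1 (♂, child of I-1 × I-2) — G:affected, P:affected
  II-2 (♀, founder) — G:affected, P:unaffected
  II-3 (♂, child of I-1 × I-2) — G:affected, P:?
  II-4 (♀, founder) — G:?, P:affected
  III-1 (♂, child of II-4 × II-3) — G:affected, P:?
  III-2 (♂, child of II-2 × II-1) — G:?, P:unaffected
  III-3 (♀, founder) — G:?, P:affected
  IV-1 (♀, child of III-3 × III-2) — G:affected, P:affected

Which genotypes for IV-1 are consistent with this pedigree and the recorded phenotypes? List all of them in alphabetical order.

IV-1 ∈ {GG Pp, Gg Pp}

G/I-1 aff ·: Gg|GG
G/I-2 aff ·: Gg|GG
G/II-1 aff I-1×I-2: Gg|GG
G/II-2 aff ·: Gg|GG
G/II-3 aff I-1×I-2: Gg|GG
G/II-4 ? ·: gg|Gg|GG
G/III-1 aff II-4×II-3: Gg|GG
G/III-2 ? II-2×II-1: gg|Gg|GG
G/III-3 ? ·: gg|Gg|GG
G/IV-1 aff III-3×III-2: Gg|GG
⇒ G over [I-1,I-2,II-1,II-2,II-3,II-4,III-1,III-2,III-3,IV-1]: 943 consistent
P/I-1 aff ·: Pp|PP
P/I-2 ? ·: pp|Pp|PP
P/II-1 aff I-1×I-2: Pp
P/II-2 un ·: pp
P/II-3 ? I-1×I-2: pp|Pp|PP
P/II-4 aff ·: Pp|PP
P/III-1 ? II-4×II-3: pp|Pp|PP
P/III-2 un II-2×II-1: pp
P/III-3 aff ·: Pp|PP
P/IV-1 aff III-3×III-2: Pp
⇒ P over [I-1,I-2,II-1,II-2,II-3,II-4,III-1,III-2,III-3,IV-1]: 80 consistent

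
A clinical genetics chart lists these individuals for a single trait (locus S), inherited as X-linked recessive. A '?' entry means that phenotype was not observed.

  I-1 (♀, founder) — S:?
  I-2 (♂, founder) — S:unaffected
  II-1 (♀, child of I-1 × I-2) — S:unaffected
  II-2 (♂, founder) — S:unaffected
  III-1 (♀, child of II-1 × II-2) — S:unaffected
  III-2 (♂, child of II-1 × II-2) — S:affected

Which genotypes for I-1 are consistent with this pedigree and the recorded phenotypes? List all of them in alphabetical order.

S/I-1 ? ·: X^SX^s|X^sX^s
S/I-2 un ·: X^SY
S/II-1 un I-1×I-2: X^SX^s
S/II-2 un ·: X^SY
S/III-1 un II-1×II-2: X^SX^S|X^SX^s
S/III-2 aff II-1×II-2: X^sY
⇒ S over [I-1,I-2,II-1,II-2,III-1,III-2]: 4 consistent

I-1 ∈ {X^SX^s, X^sX^s}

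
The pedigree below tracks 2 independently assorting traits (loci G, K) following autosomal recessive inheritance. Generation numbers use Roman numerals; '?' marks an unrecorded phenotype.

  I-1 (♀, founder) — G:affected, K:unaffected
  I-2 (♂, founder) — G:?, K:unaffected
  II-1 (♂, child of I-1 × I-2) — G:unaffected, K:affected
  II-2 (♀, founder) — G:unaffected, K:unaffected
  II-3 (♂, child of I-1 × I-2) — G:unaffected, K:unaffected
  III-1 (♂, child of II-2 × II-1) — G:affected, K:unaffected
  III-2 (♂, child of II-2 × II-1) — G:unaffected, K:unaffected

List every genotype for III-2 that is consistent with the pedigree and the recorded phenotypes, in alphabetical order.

III-2 ∈ {GG Kk, Gg Kk}

G/I-1 aff ·: gg
G/I-2 ? ·: GG|Gg
G/II-1 un I-1×I-2: Gg
G/II-2 un ·: Gg
G/II-3 un I-1×I-2: Gg
G/III-1 aff II-2×II-1: gg
G/III-2 un II-2×II-1: GG|Gg
⇒ G over [I-1,I-2,II-1,II-2,II-3,III-1,III-2]: 4 consistent
K/I-1 un ·: Kk
K/I-2 un ·: Kk
K/II-1 aff I-1×I-2: kk
K/II-2 un ·: KK|Kk
K/II-3 un I-1×I-2: KK|Kk
K/III-1 un II-2×II-1: Kk
K/III-2 un II-2×II-1: Kk
⇒ K over [I-1,I-2,II-1,II-2,II-3,III-1,III-2]: 4 consistent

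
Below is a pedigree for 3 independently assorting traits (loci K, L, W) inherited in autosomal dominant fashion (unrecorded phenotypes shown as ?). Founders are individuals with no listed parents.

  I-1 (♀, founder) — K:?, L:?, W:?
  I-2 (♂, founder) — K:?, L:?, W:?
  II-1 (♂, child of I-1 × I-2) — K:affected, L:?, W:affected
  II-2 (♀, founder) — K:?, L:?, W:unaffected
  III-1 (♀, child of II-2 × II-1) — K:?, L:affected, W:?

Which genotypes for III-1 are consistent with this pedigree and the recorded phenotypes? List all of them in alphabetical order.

K/I-1 ? ·: kk|Kk|KK
K/I-2 ? ·: kk|Kk|KK
K/II-1 aff I-1×I-2: Kk|KK
K/II-2 ? ·: kk|Kk|KK
K/III-1 ? II-2×II-1: kk|Kk|KK
⇒ K over [I-1,I-2,II-1,II-2,III-1]: 65 consistent
L/I-1 ? ·: ll|Ll|LL
L/I-2 ? ·: ll|Ll|LL
L/II-1 ? I-1×I-2: ll|Ll|LL
L/II-2 ? ·: ll|Ll|LL
L/III-1 aff II-2×II-1: Ll|LL
⇒ L over [I-1,I-2,II-1,II-2,III-1]: 59 consistent
W/I-1 ? ·: ww|Ww|WW
W/I-2 ? ·: ww|Ww|WW
W/II-1 aff I-1×I-2: Ww|WW
W/II-2 un ·: ww
W/III-1 ? II-2×II-1: ww|Ww
⇒ W over [I-1,I-2,II-1,II-2,III-1]: 18 consistent

III-1 ∈ {KK LL Ww, KK LL ww, KK Ll Ww, KK Ll ww, Kk LL Ww, Kk LL ww, Kk Ll Ww, Kk Ll ww, kk LL Ww, kk LL ww, kk Ll Ww, kk Ll ww}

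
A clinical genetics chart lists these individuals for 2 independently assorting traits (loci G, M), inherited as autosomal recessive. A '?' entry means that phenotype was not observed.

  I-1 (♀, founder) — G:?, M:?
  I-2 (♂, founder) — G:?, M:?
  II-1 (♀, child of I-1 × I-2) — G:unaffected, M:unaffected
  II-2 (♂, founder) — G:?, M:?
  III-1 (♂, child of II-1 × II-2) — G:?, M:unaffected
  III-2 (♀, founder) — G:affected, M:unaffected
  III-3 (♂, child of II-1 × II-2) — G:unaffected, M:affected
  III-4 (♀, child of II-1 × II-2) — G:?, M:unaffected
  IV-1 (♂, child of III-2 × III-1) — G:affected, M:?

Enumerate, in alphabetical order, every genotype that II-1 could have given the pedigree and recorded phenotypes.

II-1 ∈ {GG Mm, Gg Mm}

G/I-1 ? ·: GG|Gg|gg
G/I-2 ? ·: GG|Gg|gg
G/II-1 un I-1×I-2: GG|Gg
G/II-2 ? ·: GG|Gg|gg
G/III-1 ? II-1×II-2: Gg|gg
G/III-2 aff ·: gg
G/III-3 un II-1×II-2: GG|Gg
G/III-4 ? II-1×II-2: GG|Gg|gg
G/IV-1 aff III-2×III-1: gg
⇒ G over [I-1,I-2,II-1,II-2,III-1,III-2,III-3,III-4,IV-1]: 160 consistent
M/I-1 ? ·: MM|Mm|mm
M/I-2 ? ·: MM|Mm|mm
M/II-1 un I-1×I-2: Mm
M/II-2 ? ·: Mm|mm
M/III-1 un II-1×II-2: MM|Mm
M/III-2 un ·: MM|Mm
M/III-3 aff II-1×II-2: mm
M/III-4 un II-1×II-2: MM|Mm
M/IV-1 ? III-2×III-1: MM|Mm|mm
⇒ M over [I-1,I-2,II-1,II-2,III-1,III-2,III-3,III-4,IV-1]: 147 consistent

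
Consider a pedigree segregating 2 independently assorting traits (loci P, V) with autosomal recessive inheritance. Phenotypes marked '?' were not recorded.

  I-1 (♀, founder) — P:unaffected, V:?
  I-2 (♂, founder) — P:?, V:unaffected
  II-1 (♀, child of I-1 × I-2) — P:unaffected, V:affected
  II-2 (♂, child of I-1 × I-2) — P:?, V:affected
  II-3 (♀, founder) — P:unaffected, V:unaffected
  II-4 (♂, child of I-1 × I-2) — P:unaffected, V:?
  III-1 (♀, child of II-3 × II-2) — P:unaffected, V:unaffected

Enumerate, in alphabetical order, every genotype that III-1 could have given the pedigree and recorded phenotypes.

P/I-1 un ·: PP|Pp
P/I-2 ? ·: PP|Pp|pp
P/II-1 un I-1×I-2: PP|Pp
P/II-2 ? I-1×I-2: PP|Pp|pp
P/II-3 un ·: PP|Pp
P/II-4 un I-1×I-2: PP|Pp
P/III-1 un II-3×II-2: PP|Pp
⇒ P over [I-1,I-2,II-1,II-2,II-3,II-4,III-1]: 105 consistent
V/I-1 ? ·: Vv|vv
V/I-2 un ·: Vv
V/II-1 aff I-1×I-2: vv
V/II-2 aff I-1×I-2: vv
V/II-3 un ·: VV|Vv
V/II-4 ? I-1×I-2: VV|Vv|vv
V/III-1 un II-3×II-2: Vv
⇒ V over [I-1,I-2,II-1,II-2,II-3,II-4,III-1]: 10 consistent

III-1 ∈ {PP Vv, Pp Vv}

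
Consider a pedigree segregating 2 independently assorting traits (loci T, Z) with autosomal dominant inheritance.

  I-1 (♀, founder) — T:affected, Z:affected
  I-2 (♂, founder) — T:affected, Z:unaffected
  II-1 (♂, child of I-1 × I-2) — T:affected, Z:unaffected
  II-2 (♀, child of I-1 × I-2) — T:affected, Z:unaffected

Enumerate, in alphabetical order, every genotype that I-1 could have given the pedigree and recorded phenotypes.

T/I-1 aff ·: Tt|TT
T/I-2 aff ·: Tt|TT
T/II-1 aff I-1×I-2: Tt|TT
T/II-2 aff I-1×I-2: Tt|TT
⇒ T over [I-1,I-2,II-1,II-2]: 13 consistent
Z/I-1 aff ·: Zz
Z/I-2 un ·: zz
Z/II-1 un I-1×I-2: zz
Z/II-2 un I-1×I-2: zz
⇒ Z over [I-1,I-2,II-1,II-2]: 1 consistent

I-1 ∈ {TT Zz, Tt Zz}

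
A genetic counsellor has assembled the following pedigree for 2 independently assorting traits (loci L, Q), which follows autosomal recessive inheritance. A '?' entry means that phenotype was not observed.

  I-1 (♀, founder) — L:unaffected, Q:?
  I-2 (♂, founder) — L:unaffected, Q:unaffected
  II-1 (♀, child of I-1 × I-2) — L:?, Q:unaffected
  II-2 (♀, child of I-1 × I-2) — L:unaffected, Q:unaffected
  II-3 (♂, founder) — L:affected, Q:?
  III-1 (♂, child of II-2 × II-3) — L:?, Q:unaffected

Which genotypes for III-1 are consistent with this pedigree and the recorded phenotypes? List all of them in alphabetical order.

L/I-1 un ·: LL|Ll
L/I-2 un ·: LL|Ll
L/II-1 ? I-1×I-2: LL|Ll|ll
L/II-2 un I-1×I-2: LL|Ll
L/II-3 aff ·: ll
L/III-1 ? II-2×II-3: Ll|ll
⇒ L over [I-1,I-2,II-1,II-2,II-3,III-1]: 22 consistent
Q/I-1 ? ·: QQ|Qq|qq
Q/I-2 un ·: QQ|Qq
Q/II-1 un I-1×I-2: QQ|Qq
Q/II-2 un I-1×I-2: QQ|Qq
Q/II-3 ? ·: QQ|Qq|qq
Q/III-1 un II-2×II-3: QQ|Qq
⇒ Q over [I-1,I-2,II-1,II-2,II-3,III-1]: 68 consistent

III-1 ∈ {Ll QQ, Ll Qq, ll QQ, ll Qq}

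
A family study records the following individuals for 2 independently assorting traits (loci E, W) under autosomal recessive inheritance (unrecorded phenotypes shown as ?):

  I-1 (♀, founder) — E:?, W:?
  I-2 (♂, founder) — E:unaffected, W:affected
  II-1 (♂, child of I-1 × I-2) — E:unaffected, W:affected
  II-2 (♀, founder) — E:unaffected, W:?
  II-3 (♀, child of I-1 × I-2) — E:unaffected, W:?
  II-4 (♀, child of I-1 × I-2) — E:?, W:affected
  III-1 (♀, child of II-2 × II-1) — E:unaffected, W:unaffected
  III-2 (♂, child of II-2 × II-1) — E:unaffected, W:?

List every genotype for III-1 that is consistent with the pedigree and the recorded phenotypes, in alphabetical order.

E/I-1 ? ·: EE|Ee|ee
E/I-2 un ·: EE|Ee
E/II-1 un I-1×I-2: EE|Ee
E/II-2 un ·: EE|Ee
E/II-3 un I-1×I-2: EE|Ee
E/II-4 ? I-1×I-2: EE|Ee|ee
E/III-1 un II-2×II-1: EE|Ee
E/III-2 un II-2×II-1: EE|Ee
⇒ E over [I-1,I-2,II-1,II-2,II-3,II-4,III-1,III-2]: 211 consistent
W/I-1 ? ·: Ww|ww
W/I-2 aff ·: ww
W/II-1 aff I-1×I-2: ww
W/II-2 ? ·: WW|Ww
W/II-3 ? I-1×I-2: Ww|ww
W/II-4 aff I-1×I-2: ww
W/III-1 un II-2×II-1: Ww
W/III-2 ? II-2×II-1: Ww|ww
⇒ W over [I-1,I-2,II-1,II-2,II-3,II-4,III-1,III-2]: 9 consistent

III-1 ∈ {EE Ww, Ee Ww}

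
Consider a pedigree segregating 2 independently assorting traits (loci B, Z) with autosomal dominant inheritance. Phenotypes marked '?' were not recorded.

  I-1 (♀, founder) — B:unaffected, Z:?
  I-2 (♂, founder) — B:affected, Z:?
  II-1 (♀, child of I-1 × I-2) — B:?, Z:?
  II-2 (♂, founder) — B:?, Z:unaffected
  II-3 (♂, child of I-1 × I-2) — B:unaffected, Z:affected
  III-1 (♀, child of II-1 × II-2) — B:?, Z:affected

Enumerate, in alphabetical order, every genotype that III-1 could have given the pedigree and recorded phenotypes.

B/I-1 un ·: bb
B/I-2 aff ·: Bb
B/II-1 ? I-1×I-2: bb|Bb
B/II-2 ? ·: bb|Bb|BB
B/II-3 un I-1×I-2: bb
B/III-1 ? II-1×II-2: bb|Bb|BB
⇒ B over [I-1,I-2,II-1,II-2,II-3,III-1]: 11 consistent
Z/I-1 ? ·: zz|Zz|ZZ
Z/I-2 ? ·: zz|Zz|ZZ
Z/II-1 ? I-1×I-2: Zz|ZZ
Z/II-2 un ·: zz
Z/II-3 aff I-1×I-2: Zz|ZZ
Z/III-1 aff II-1×II-2: Zz
⇒ Z over [I-1,I-2,II-1,II-2,II-3,III-1]: 17 consistent

III-1 ∈ {BB Zz, Bb Zz, bb Zz}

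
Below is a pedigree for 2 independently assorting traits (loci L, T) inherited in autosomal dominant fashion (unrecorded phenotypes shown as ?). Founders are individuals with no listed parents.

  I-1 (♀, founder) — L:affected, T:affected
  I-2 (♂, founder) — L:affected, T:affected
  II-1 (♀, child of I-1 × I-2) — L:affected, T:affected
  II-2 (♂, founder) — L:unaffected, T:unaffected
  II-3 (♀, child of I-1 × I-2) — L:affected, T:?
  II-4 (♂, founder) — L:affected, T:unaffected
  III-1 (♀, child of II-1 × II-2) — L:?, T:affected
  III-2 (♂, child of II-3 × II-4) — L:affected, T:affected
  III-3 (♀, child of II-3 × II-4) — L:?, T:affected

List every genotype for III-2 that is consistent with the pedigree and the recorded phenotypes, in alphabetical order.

L/I-1 aff ·: Ll|LL
L/I-2 aff ·: Ll|LL
L/II-1 aff I-1×I-2: Ll|LL
L/II-2 un ·: ll
L/II-3 aff I-1×I-2: Ll|LL
L/II-4 aff ·: Ll|LL
L/III-1 ? II-1×II-2: ll|Ll
L/III-2 aff II-3×II-4: Ll|LL
L/III-3 ? II-3×II-4: ll|Ll|LL
⇒ L over [I-1,I-2,II-1,II-2,II-3,II-4,III-1,III-2,III-3]: 140 consistent
T/I-1 aff ·: Tt|TT
T/I-2 aff ·: Tt|TT
T/II-1 aff I-1×I-2: Tt|TT
T/II-2 un ·: tt
T/II-3 ? I-1×I-2: Tt|TT
T/II-4 un ·: tt
T/III-1 aff II-1×II-2: Tt
T/III-2 aff II-3×II-4: Tt
T/III-3 aff II-3×II-4: Tt
⇒ T over [I-1,I-2,II-1,II-2,II-3,II-4,III-1,III-2,III-3]: 13 consistent

III-2 ∈ {LL Tt, Ll Tt}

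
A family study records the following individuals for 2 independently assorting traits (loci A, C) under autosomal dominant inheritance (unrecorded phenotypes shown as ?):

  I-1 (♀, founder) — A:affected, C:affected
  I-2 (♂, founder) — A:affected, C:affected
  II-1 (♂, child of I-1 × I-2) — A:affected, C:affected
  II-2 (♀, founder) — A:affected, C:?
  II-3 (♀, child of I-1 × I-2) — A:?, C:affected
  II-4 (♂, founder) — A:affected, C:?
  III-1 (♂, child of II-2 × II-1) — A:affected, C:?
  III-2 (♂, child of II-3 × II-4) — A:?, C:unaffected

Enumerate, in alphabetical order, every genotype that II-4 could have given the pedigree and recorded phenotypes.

A/I-1 aff ·: Aa|AA
A/I-2 aff ·: Aa|AA
A/II-1 aff I-1×I-2: Aa|AA
A/II-2 aff ·: Aa|AA
A/II-3 ? I-1×I-2: aa|Aa|AA
A/II-4 aff ·: Aa|AA
A/III-1 aff II-2×II-1: Aa|AA
A/III-2 ? II-3×II-4: aa|Aa|AA
⇒ A over [I-1,I-2,II-1,II-2,II-3,II-4,III-1,III-2]: 198 consistent
C/I-1 aff ·: Cc|CC
C/I-2 aff ·: Cc|CC
C/II-1 aff I-1×I-2: Cc|CC
C/II-2 ? ·: cc|Cc|CC
C/II-3 aff I-1×I-2: Cc
C/II-4 ? ·: cc|Cc
C/III-1 ? II-2×II-1: cc|Cc|CC
C/III-2 un II-3×II-4: cc
⇒ C over [I-1,I-2,II-1,II-2,II-3,II-4,III-1,III-2]: 66 consistent

II-4 ∈ {AA Cc, AA cc, Aa Cc, Aa cc}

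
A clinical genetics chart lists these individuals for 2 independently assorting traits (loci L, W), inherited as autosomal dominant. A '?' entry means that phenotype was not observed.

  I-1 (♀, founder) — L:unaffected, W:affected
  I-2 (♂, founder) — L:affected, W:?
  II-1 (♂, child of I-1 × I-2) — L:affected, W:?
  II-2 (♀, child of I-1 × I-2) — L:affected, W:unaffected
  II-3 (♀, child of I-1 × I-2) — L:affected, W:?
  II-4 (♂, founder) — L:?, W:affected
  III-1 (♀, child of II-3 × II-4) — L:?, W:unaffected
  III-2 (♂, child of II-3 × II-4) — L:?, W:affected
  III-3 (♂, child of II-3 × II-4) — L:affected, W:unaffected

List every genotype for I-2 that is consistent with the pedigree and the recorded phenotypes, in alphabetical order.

L/I-1 un ·: ll
L/I-2 aff ·: Ll|LL
L/II-1 aff I-1×I-2: Ll
L/II-2 aff I-1×I-2: Ll
L/II-3 aff I-1×I-2: Ll
L/II-4 ? ·: ll|Ll|LL
L/III-1 ? II-3×II-4: ll|Ll|LL
L/III-2 ? II-3×II-4: ll|Ll|LL
L/III-3 aff II-3×II-4: Ll|LL
⇒ L over [I-1,I-2,II-1,II-2,II-3,II-4,III-1,III-2,III-3]: 60 consistent
W/I-1 aff ·: Ww
W/I-2 ? ·: ww|Ww
W/II-1 ? I-1×I-2: ww|Ww|WW
W/II-2 un I-1×I-2: ww
W/II-3 ? I-1×I-2: ww|Ww
W/II-4 aff ·: Ww
W/III-1 un II-3×II-4: ww
W/III-2 aff II-3×II-4: Ww|WW
W/III-3 un II-3×II-4: ww
⇒ W over [I-1,I-2,II-1,II-2,II-3,II-4,III-1,III-2,III-3]: 15 consistent

I-2 ∈ {LL Ww, LL ww, Ll Ww, Ll ww}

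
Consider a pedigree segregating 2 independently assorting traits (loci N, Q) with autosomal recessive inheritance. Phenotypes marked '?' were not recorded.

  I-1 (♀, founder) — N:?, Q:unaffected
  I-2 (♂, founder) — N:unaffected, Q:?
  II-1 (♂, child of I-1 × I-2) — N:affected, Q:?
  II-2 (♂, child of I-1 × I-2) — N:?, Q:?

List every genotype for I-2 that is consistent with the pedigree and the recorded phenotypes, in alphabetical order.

N/I-1 ? ·: Nn|nn
N/I-2 un ·: Nn
N/II-1 aff I-1×I-2: nn
N/II-2 ? I-1×I-2: NN|Nn|nn
⇒ N over [I-1,I-2,II-1,II-2]: 5 consistent
Q/I-1 un ·: QQ|Qq
Q/I-2 ? ·: QQ|Qq|qq
Q/II-1 ? I-1×I-2: QQ|Qq|qq
Q/II-2 ? I-1×I-2: QQ|Qq|qq
⇒ Q over [I-1,I-2,II-1,II-2]: 23 consistent

I-2 ∈ {Nn QQ, Nn Qq, Nn qq}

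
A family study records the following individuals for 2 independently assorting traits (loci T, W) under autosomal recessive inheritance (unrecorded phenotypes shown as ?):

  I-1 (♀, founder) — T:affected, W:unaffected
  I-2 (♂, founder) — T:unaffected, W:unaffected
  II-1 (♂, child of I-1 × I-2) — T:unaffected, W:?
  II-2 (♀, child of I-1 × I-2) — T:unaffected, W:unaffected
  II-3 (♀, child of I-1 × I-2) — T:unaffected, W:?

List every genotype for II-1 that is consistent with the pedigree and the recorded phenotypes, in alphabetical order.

T/I-1 aff ·: tt
T/I-2 un ·: TT|Tt
T/II-1 un I-1×I-2: Tt
T/II-2 un I-1×I-2: Tt
T/II-3 un I-1×I-2: Tt
⇒ T over [I-1,I-2,II-1,II-2,II-3]: 2 consistent
W/I-1 un ·: WW|Ww
W/I-2 un ·: WW|Ww
W/II-1 ? I-1×I-2: WW|Ww|ww
W/II-2 un I-1×I-2: WW|Ww
W/II-3 ? I-1×I-2: WW|Ww|ww
⇒ W over [I-1,I-2,II-1,II-2,II-3]: 35 consistent

II-1 ∈ {Tt WW, Tt Ww, Tt ww}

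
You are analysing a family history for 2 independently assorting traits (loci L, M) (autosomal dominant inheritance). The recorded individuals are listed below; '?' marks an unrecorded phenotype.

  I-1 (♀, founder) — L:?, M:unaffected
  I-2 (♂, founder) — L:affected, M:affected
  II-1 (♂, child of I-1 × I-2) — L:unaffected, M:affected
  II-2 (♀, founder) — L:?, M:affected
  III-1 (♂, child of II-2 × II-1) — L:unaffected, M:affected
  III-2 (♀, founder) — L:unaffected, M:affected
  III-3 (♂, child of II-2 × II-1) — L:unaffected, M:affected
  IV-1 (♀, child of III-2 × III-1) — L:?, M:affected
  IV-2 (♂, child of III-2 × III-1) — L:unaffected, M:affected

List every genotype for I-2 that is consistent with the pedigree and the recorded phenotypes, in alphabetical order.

L/I-1 ? ·: ll|Ll
L/I-2 aff ·: Ll
L/II-1 un I-1×I-2: ll
L/II-2 ? ·: ll|Ll
L/III-1 un II-2×II-1: ll
L/III-2 un ·: ll
L/III-3 un II-2×II-1: ll
L/IV-1 ? III-2×III-1: ll
L/IV-2 un III-2×III-1: ll
⇒ L over [I-1,I-2,II-1,II-2,III-1,III-2,III-3,IV-1,IV-2]: 4 consistent
M/I-1 un ·: mm
M/I-2 aff ·: Mm|MM
M/II-1 aff I-1×I-2: Mm
M/II-2 aff ·: Mm|MM
M/III-1 aff II-2×II-1: Mm|MM
M/III-2 aff ·: Mm|MM
M/III-3 aff II-2×II-1: Mm|MM
M/IV-1 aff III-2×III-1: Mm|MM
M/IV-2 aff III-2×III-1: Mm|MM
⇒ M over [I-1,I-2,II-1,II-2,III-1,III-2,III-3,IV-1,IV-2]: 104 consistent

I-2 ∈ {Ll MM, Ll Mm}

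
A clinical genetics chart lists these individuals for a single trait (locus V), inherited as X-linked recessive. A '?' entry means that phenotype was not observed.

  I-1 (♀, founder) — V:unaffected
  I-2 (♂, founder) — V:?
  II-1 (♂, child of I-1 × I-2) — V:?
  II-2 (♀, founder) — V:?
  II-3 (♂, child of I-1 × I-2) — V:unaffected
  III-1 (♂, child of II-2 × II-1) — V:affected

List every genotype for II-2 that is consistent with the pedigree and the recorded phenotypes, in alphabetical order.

II-2 ∈ {X^VX^v, X^vX^v}

V/I-1 un ·: X^VX^V|X^VX^v
V/I-2 ? ·: X^VY|X^vY
V/II-1 ? I-1×I-2: X^VY|X^vY
V/II-2 ? ·: X^VX^v|X^vX^v
V/II-3 un I-1×I-2: X^VY
V/III-1 aff II-2×II-1: X^vY
⇒ V over [I-1,I-2,II-1,II-2,II-3,III-1]: 12 consistent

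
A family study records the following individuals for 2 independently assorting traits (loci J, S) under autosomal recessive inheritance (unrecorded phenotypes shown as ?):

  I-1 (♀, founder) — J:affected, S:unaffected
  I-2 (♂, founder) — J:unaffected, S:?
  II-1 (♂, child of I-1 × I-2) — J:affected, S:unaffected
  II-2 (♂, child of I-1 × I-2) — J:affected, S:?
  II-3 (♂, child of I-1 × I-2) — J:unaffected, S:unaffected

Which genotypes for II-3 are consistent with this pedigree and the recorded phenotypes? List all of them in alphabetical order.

J/I-1 aff ·: jj
J/I-2 un ·: Jj
J/II-1 aff I-1×I-2: jj
J/II-2 aff I-1×I-2: jj
J/II-3 un I-1×I-2: Jj
⇒ J over [I-1,I-2,II-1,II-2,II-3]: 1 consistent
S/I-1 un ·: SS|Ss
S/I-2 ? ·: SS|Ss|ss
S/II-1 un I-1×I-2: SS|Ss
S/II-2 ? I-1×I-2: SS|Ss|ss
S/II-3 un I-1×I-2: SS|Ss
⇒ S over [I-1,I-2,II-1,II-2,II-3]: 32 consistent

II-3 ∈ {Jj SS, Jj Ss}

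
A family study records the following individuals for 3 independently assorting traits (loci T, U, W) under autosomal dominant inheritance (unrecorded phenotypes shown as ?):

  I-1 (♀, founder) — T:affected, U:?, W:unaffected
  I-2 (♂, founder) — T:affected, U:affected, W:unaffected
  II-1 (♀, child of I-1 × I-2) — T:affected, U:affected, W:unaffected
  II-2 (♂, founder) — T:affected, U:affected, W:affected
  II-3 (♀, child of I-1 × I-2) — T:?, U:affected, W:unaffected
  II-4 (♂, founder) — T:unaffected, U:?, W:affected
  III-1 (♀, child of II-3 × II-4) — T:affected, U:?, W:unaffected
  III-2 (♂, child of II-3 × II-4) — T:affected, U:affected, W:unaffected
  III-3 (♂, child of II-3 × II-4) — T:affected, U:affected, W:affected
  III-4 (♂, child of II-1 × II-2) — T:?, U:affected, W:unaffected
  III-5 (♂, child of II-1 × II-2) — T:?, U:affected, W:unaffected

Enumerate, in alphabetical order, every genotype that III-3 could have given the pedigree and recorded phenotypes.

T/I-1 aff ·: Tt|TT
T/I-2 aff ·: Tt|TT
T/II-1 aff I-1×I-2: Tt|TT
T/II-2 aff ·: Tt|TT
T/II-3 ? I-1×I-2: Tt|TT
T/II-4 un ·: tt
T/III-1 aff II-3×II-4: Tt
T/III-2 aff II-3×II-4: Tt
T/III-3 aff II-3×II-4: Tt
T/III-4 ? II-1×II-2: tt|Tt|TT
T/III-5 ? II-1×II-2: tt|Tt|TT
⇒ T over [I-1,I-2,II-1,II-2,II-3,II-4,III-1,III-2,III-3,III-4,III-5]: 113 consistent
U/I-1 ? ·: uu|Uu|UU
U/I-2 aff ·: Uu|UU
U/II-1 aff I-1×I-2: Uu|UU
U/II-2 aff ·: Uu|UU
U/II-3 aff I-1×I-2: Uu|UU
U/II-4 ? ·: uu|Uu|UU
U/III-1 ? II-3×II-4: uu|Uu|UU
U/III-2 aff II-3×II-4: Uu|UU
U/III-3 aff II-3×II-4: Uu|UU
U/III-4 aff II-1×II-2: Uu|UU
U/III-5 aff II-1×II-2: Uu|UU
⇒ U over [I-1,I-2,II-1,II-2,II-3,II-4,III-1,III-2,III-3,III-4,III-5]: 1650 consistent
W/I-1 un ·: ww
W/I-2 un ·: ww
W/II-1 un I-1×I-2: ww
W/II-2 aff ·: Ww
W/II-3 un I-1×I-2: ww
W/II-4 aff ·: Ww
W/III-1 un II-3×II-4: ww
W/III-2 un II-3×II-4: ww
W/III-3 aff II-3×II-4: Ww
W/III-4 un II-1×II-2: ww
W/III-5 un II-1×II-2: ww
⇒ W over [I-1,I-2,II-1,II-2,II-3,II-4,III-1,III-2,III-3,III-4,III-5]: 1 consistent

III-3 ∈ {Tt UU Ww, Tt Uu Ww}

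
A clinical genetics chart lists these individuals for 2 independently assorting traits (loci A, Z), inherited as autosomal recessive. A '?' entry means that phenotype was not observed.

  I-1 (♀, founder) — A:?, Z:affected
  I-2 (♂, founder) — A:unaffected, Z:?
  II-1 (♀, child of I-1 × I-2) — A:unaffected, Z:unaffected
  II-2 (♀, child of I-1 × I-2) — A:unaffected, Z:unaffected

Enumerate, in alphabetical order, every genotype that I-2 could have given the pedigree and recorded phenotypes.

I-2 ∈ {AA ZZ, AA Zz, Aa ZZ, Aa Zz}

A/I-1 ? ·: AA|Aa|aa
A/I-2 un ·: AA|Aa
A/II-1 un I-1×I-2: AA|Aa
A/II-2 un I-1×I-2: AA|Aa
⇒ A over [I-1,I-2,II-1,II-2]: 15 consistent
Z/I-1 aff ·: zz
Z/I-2 ? ·: ZZ|Zz
Z/II-1 un I-1×I-2: Zz
Z/II-2 un I-1×I-2: Zz
⇒ Z over [I-1,I-2,II-1,II-2]: 2 consistent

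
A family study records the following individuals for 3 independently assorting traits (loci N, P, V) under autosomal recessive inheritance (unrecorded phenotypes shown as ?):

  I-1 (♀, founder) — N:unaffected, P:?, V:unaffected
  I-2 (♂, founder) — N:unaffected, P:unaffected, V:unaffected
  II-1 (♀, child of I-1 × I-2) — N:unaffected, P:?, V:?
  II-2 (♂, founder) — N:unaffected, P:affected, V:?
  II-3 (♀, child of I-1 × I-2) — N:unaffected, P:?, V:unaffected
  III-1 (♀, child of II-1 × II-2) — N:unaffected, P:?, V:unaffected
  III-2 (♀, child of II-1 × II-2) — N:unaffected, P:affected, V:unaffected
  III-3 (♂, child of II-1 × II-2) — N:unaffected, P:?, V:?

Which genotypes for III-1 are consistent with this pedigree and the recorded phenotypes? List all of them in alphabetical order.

III-1 ∈ {NN Pp VV, NN Pp Vv, NN pp VV, NN pp Vv, Nn Pp VV, Nn Pp Vv, Nn pp VV, Nn pp Vv}

N/I-1 un ·: NN|Nn
N/I-2 un ·: NN|Nn
N/II-1 un I-1×I-2: NN|Nn
N/II-2 un ·: NN|Nn
N/II-3 un I-1×I-2: NN|Nn
N/III-1 un II-1×II-2: NN|Nn
N/III-2 un II-1×II-2: NN|Nn
N/III-3 un II-1×II-2: NN|Nn
⇒ N over [I-1,I-2,II-1,II-2,II-3,III-1,III-2,III-3]: 159 consistent
P/I-1 ? ·: PP|Pp|pp
P/I-2 un ·: PP|Pp
P/II-1 ? I-1×I-2: Pp|pp
P/II-2 aff ·: pp
P/II-3 ? I-1×I-2: PP|Pp|pp
P/III-1 ? II-1×II-2: Pp|pp
P/III-2 aff II-1×II-2: pp
P/III-3 ? II-1×II-2: Pp|pp
⇒ P over [I-1,I-2,II-1,II-2,II-3,III-1,III-2,III-3]: 45 consistent
V/I-1 un ·: VV|Vv
V/I-2 un ·: VV|Vv
V/II-1 ? I-1×I-2: VV|Vv|vv
V/II-2 ? ·: VV|Vv|vv
V/II-3 un I-1×I-2: VV|Vv
V/III-1 un II-1×II-2: VV|Vv
V/III-2 un II-1×II-2: VV|Vv
V/III-3 ? II-1×II-2: VV|Vv|vv
⇒ V over [I-1,I-2,II-1,II-2,II-3,III-1,III-2,III-3]: 208 consistent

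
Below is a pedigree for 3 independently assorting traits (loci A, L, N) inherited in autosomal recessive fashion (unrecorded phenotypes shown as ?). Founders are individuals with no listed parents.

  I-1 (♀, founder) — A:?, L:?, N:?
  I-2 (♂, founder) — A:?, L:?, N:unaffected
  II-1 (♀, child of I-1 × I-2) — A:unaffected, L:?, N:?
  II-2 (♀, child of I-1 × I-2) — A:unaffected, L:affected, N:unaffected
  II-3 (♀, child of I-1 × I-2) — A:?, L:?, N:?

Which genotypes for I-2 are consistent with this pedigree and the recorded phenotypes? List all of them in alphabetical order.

A/I-1 ? ·: AA|Aa|aa
A/I-2 ? ·: AA|Aa|aa
A/II-1 un I-1×I-2: AA|Aa
A/II-2 un I-1×I-2: AA|Aa
A/II-3 ? I-1×I-2: AA|Aa|aa
⇒ A over [I-1,I-2,II-1,II-2,II-3]: 35 consistent
L/I-1 ? ·: Ll|ll
L/I-2 ? ·: Ll|ll
L/II-1 ? I-1×I-2: LL|Ll|ll
L/II-2 aff I-1×I-2: ll
L/II-3 ? I-1×I-2: LL|Ll|ll
⇒ L over [I-1,I-2,II-1,II-2,II-3]: 18 consistent
N/I-1 ? ·: NN|Nn|nn
N/I-2 un ·: NN|Nn
N/II-1 ? I-1×I-2: NN|Nn|nn
N/II-2 un I-1×I-2: NN|Nn
N/II-3 ? I-1×I-2: NN|Nn|nn
⇒ N over [I-1,I-2,II-1,II-2,II-3]: 40 consistent

I-2 ∈ {AA Ll NN, AA Ll Nn, AA ll NN, AA ll Nn, Aa Ll NN, Aa Ll Nn, Aa ll NN, Aa ll Nn, aa Ll NN, aa Ll Nn, aa ll NN, aa ll Nn}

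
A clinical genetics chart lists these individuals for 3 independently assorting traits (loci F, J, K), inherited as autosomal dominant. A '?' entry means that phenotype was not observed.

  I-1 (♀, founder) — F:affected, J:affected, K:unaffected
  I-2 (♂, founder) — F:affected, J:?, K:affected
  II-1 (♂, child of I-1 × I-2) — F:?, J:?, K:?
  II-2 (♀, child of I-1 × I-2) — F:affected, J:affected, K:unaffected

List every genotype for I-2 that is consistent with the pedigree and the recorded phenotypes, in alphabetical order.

F/I-1 aff ·: Ff|FF
F/I-2 aff ·: Ff|FF
F/II-1 ? I-1×I-2: ff|Ff|FF
F/II-2 aff I-1×I-2: Ff|FF
⇒ F over [I-1,I-2,II-1,II-2]: 15 consistent
J/I-1 aff ·: Jj|JJ
J/I-2 ? ·: jj|Jj|JJ
J/II-1 ? I-1×I-2: jj|Jj|JJ
J/II-2 aff I-1×I-2: Jj|JJ
⇒ J over [I-1,I-2,II-1,II-2]: 18 consistent
K/I-1 un ·: kk
K/I-2 aff ·: Kk
K/II-1 ? I-1×I-2: kk|Kk
K/II-2 un I-1×I-2: kk
⇒ K over [I-1,I-2,II-1,II-2]: 2 consistent

I-2 ∈ {FF JJ Kk, FF Jj Kk, FF jj Kk, Ff JJ Kk, Ff Jj Kk, Ff jj Kk}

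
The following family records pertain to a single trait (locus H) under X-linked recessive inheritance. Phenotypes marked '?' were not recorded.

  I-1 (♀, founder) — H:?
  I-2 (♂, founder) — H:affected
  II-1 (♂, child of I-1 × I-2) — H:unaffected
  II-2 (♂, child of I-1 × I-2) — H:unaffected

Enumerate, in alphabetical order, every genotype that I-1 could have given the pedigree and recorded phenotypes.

I-1 ∈ {X^HX^H, X^HX^h}

H/I-1 ? ·: X^HX^H|X^HX^h
H/I-2 aff ·: X^hY
H/II-1 un I-1×I-2: X^HY
H/II-2 un I-1×I-2: X^HY
⇒ H over [I-1,I-2,II-1,II-2]: 2 consistent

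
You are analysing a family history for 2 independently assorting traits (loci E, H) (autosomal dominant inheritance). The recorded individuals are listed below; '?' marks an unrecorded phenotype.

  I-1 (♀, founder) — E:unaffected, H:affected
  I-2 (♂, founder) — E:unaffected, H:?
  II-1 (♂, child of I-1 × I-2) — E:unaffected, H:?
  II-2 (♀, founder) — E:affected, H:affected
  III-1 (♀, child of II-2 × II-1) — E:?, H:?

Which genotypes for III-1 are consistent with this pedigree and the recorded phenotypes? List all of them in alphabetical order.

E/I-1 un ·: ee
E/I-2 un ·: ee
E/II-1 un I-1×I-2: ee
E/II-2 aff ·: Ee|EE
E/III-1 ? II-2×II-1: ee|Ee
⇒ E over [I-1,I-2,II-1,II-2,III-1]: 3 consistent
H/I-1 aff ·: Hh|HH
H/I-2 ? ·: hh|Hh|HH
H/II-1 ? I-1×I-2: hh|Hh|HH
H/II-2 aff ·: Hh|HH
H/III-1 ? II-2×II-1: hh|Hh|HH
⇒ H over [I-1,I-2,II-1,II-2,III-1]: 43 consistent

III-1 ∈ {Ee HH, Ee Hh, Ee hh, ee HH, ee Hh, ee hh}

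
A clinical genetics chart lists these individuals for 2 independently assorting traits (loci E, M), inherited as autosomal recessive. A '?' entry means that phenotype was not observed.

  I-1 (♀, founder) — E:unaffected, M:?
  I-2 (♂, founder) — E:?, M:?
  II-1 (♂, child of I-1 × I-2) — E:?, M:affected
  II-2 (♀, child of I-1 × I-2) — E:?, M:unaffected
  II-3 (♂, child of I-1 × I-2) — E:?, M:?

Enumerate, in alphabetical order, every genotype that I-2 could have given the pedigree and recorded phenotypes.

E/I-1 un ·: EE|Ee
E/I-2 ? ·: EE|Ee|ee
E/II-1 ? I-1×I-2: EE|Ee|ee
E/II-2 ? I-1×I-2: EE|Ee|ee
E/II-3 ? I-1×I-2: EE|Ee|ee
⇒ E over [I-1,I-2,II-1,II-2,II-3]: 53 consistent
M/I-1 ? ·: Mm|mm
M/I-2 ? ·: Mm|mm
M/II-1 aff I-1×I-2: mm
M/II-2 un I-1×I-2: MM|Mm
M/II-3 ? I-1×I-2: MM|Mm|mm
⇒ M over [I-1,I-2,II-1,II-2,II-3]: 10 consistent

I-2 ∈ {EE Mm, EE mm, Ee Mm, Ee mm, ee Mm, ee mm}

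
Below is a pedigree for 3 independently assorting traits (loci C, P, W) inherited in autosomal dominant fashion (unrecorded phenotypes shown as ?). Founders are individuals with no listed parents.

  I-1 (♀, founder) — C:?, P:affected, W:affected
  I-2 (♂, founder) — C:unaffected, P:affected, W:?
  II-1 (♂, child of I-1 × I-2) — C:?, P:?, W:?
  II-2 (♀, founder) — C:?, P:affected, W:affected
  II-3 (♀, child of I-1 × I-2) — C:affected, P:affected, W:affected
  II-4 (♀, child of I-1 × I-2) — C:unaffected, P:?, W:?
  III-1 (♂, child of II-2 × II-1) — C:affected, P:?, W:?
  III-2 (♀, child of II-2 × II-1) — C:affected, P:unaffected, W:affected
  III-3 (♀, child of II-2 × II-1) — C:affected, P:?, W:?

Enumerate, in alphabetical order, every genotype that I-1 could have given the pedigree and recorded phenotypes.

I-1 ∈ {Cc PP WW, Cc PP Ww, Cc Pp WW, Cc Pp Ww}

C/I-1 ? ·: Cc
C/I-2 un ·: cc
C/II-1 ? I-1×I-2: cc|Cc
C/II-2 ? ·: cc|Cc|CC
C/II-3 aff I-1×I-2: Cc
C/II-4 un I-1×I-2: cc
C/III-1 aff II-2×II-1: Cc|CC
C/III-2 aff II-2×II-1: Cc|CC
C/III-3 aff II-2×II-1: Cc|CC
⇒ C over [I-1,I-2,II-1,II-2,II-3,II-4,III-1,III-2,III-3]: 19 consistent
P/I-1 aff ·: Pp|PP
P/I-2 aff ·: Pp|PP
P/II-1 ? I-1×I-2: pp|Pp
P/II-2 aff ·: Pp
P/II-3 aff I-1×I-2: Pp|PP
P/II-4 ? I-1×I-2: pp|Pp|PP
P/III-1 ? II-2×II-1: pp|Pp|PP
P/III-2 un II-2×II-1: pp
P/III-3 ? II-2×II-1: pp|Pp|PP
⇒ P over [I-1,I-2,II-1,II-2,II-3,II-4,III-1,III-2,III-3]: 150 consistent
W/I-1 aff ·: Ww|WW
W/I-2 ? ·: ww|Ww|WW
W/II-1 ? I-1×I-2: ww|Ww|WW
W/II-2 aff ·: Ww|WW
W/II-3 aff I-1×I-2: Ww|WW
W/II-4 ? I-1×I-2: ww|Ww|WW
W/III-1 ? II-2×II-1: ww|Ww|WW
W/III-2 aff II-2×II-1: Ww|WW
W/III-3 ? II-2×II-1: ww|Ww|WW
⇒ W over [I-1,I-2,II-1,II-2,II-3,II-4,III-1,III-2,III-3]: 617 consistent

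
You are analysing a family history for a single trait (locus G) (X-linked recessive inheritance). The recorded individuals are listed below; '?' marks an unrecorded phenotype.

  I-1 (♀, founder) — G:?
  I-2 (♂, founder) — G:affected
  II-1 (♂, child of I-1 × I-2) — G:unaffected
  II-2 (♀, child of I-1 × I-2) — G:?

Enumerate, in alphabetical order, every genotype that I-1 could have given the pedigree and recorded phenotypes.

G/I-1 ? ·: X^GX^G|X^GX^g
G/I-2 aff ·: X^gY
G/II-1 un I-1×I-2: X^GY
G/II-2 ? I-1×I-2: X^GX^g|X^gX^g
⇒ G over [I-1,I-2,II-1,II-2]: 3 consistent

I-1 ∈ {X^GX^G, X^GX^g}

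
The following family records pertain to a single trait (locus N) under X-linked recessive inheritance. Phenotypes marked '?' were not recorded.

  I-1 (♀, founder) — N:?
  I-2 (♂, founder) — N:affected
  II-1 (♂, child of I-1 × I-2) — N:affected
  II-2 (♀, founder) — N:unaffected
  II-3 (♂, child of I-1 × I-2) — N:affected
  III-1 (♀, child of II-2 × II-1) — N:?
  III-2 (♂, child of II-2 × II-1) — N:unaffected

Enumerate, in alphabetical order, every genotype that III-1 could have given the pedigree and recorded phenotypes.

N/I-1 ? ·: X^NX^n|X^nX^n
N/I-2 aff ·: X^nY
N/II-1 aff I-1×I-2: X^nY
N/II-2 un ·: X^NX^N|X^NX^n
N/II-3 aff I-1×I-2: X^nY
N/III-1 ? II-2×II-1: X^NX^n|X^nX^n
N/III-2 un II-2×II-1: X^NY
⇒ N over [I-1,I-2,II-1,II-2,II-3,III-1,III-2]: 6 consistent

III-1 ∈ {X^NX^n, X^nX^n}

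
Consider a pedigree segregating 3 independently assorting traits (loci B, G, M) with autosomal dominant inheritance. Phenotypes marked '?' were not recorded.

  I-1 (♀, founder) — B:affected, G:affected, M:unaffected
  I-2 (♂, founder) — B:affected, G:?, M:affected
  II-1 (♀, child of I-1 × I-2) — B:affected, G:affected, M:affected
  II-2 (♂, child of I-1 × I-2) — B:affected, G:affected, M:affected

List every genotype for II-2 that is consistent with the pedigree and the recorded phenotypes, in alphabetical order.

II-2 ∈ {BB GG Mm, BB Gg Mm, Bb GG Mm, Bb Gg Mm}

B/I-1 aff ·: Bb|BB
B/I-2 aff ·: Bb|BB
B/II-1 aff I-1×I-2: Bb|BB
B/II-2 aff I-1×I-2: Bb|BB
⇒ B over [I-1,I-2,II-1,II-2]: 13 consistent
G/I-1 aff ·: Gg|GG
G/I-2 ? ·: gg|Gg|GG
G/II-1 aff I-1×I-2: Gg|GG
G/II-2 aff I-1×I-2: Gg|GG
⇒ G over [I-1,I-2,II-1,II-2]: 15 consistent
M/I-1 un ·: mm
M/I-2 aff ·: Mm|MM
M/II-1 aff I-1×I-2: Mm
M/II-2 aff I-1×I-2: Mm
⇒ M over [I-1,I-2,II-1,II-2]: 2 consistent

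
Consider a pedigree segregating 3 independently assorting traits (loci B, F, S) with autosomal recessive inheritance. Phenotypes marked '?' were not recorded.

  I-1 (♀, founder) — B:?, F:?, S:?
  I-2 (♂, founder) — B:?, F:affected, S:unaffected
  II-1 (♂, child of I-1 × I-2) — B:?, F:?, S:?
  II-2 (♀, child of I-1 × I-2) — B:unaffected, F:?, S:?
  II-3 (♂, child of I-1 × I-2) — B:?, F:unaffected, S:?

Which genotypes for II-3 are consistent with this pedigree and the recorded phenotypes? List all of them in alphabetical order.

B/I-1 ? ·: BB|Bb|bb
B/I-2 ? ·: BB|Bb|bb
B/II-1 ? I-1×I-2: BB|Bb|bb
B/II-2 un I-1×I-2: BB|Bb
B/II-3 ? I-1×I-2: BB|Bb|bb
⇒ B over [I-1,I-2,II-1,II-2,II-3]: 45 consistent
F/I-1 ? ·: FF|Ff
F/I-2 aff ·: ff
F/II-1 ? I-1×I-2: Ff|ff
F/II-2 ? I-1×I-2: Ff|ff
F/II-3 un I-1×I-2: Ff
⇒ F over [I-1,I-2,II-1,II-2,II-3]: 5 consistent
S/I-1 ? ·: SS|Ss|ss
S/I-2 un ·: SS|Ss
S/II-1 ? I-1×I-2: SS|Ss|ss
S/II-2 ? I-1×I-2: SS|Ss|ss
S/II-3 ? I-1×I-2: SS|Ss|ss
⇒ S over [I-1,I-2,II-1,II-2,II-3]: 53 consistent

II-3 ∈ {BB Ff SS, BB Ff Ss, BB Ff ss, Bb Ff SS, Bb Ff Ss, Bb Ff ss, bb Ff SS, bb Ff Ss, bb Ff ss}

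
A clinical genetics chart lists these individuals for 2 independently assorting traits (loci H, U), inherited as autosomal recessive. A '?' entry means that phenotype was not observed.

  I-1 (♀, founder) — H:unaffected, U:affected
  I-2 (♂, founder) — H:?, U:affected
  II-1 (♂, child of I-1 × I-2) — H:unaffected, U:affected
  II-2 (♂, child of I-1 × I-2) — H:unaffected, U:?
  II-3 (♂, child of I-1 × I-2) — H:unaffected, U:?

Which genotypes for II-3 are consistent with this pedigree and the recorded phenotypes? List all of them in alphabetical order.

II-3 ∈ {HH uu, Hh uu}

H/I-1 un ·: HH|Hh
H/I-2 ? ·: HH|Hh|hh
H/II-1 un I-1×I-2: HH|Hh
H/II-2 un I-1×I-2: HH|Hh
H/II-3 un I-1×I-2: HH|Hh
⇒ H over [I-1,I-2,II-1,II-2,II-3]: 27 consistent
U/I-1 aff ·: uu
U/I-2 aff ·: uu
U/II-1 aff I-1×I-2: uu
U/II-2 ? I-1×I-2: uu
U/II-3 ? I-1×I-2: uu
⇒ U over [I-1,I-2,II-1,II-2,II-3]: 1 consistent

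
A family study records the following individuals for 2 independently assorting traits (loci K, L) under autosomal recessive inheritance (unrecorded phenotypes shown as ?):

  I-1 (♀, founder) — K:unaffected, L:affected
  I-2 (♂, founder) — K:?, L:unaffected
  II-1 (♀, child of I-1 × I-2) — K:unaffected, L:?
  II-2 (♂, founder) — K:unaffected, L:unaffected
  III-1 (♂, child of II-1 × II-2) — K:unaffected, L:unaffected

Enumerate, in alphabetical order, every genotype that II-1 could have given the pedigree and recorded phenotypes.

II-1 ∈ {KK Ll, KK ll, Kk Ll, Kk ll}

K/I-1 un ·: KK|Kk
K/I-2 ? ·: KK|Kk|kk
K/II-1 un I-1×I-2: KK|Kk
K/II-2 un ·: KK|Kk
K/III-1 un II-1×II-2: KK|Kk
⇒ K over [I-1,I-2,II-1,II-2,III-1]: 32 consistent
L/I-1 aff ·: ll
L/I-2 un ·: LL|Ll
L/II-1 ? I-1×I-2: Ll|ll
L/II-2 un ·: LL|Ll
L/III-1 un II-1×II-2: LL|Ll
⇒ L over [I-1,I-2,II-1,II-2,III-1]: 10 consistent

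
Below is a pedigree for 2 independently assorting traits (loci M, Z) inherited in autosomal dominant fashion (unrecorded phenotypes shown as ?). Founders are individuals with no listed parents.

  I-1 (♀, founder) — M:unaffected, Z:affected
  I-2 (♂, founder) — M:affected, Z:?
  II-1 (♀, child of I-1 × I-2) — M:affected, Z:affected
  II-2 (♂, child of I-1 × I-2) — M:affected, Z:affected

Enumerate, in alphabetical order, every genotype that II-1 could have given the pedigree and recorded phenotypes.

II-1 ∈ {Mm ZZ, Mm Zz}

M/I-1 un ·: mm
M/I-2 aff ·: Mm|MM
M/II-1 aff I-1×I-2: Mm
M/II-2 aff I-1×I-2: Mm
⇒ M over [I-1,I-2,II-1,II-2]: 2 consistent
Z/I-1 aff ·: Zz|ZZ
Z/I-2 ? ·: zz|Zz|ZZ
Z/II-1 aff I-1×I-2: Zz|ZZ
Z/II-2 aff I-1×I-2: Zz|ZZ
⇒ Z over [I-1,I-2,II-1,II-2]: 15 consistent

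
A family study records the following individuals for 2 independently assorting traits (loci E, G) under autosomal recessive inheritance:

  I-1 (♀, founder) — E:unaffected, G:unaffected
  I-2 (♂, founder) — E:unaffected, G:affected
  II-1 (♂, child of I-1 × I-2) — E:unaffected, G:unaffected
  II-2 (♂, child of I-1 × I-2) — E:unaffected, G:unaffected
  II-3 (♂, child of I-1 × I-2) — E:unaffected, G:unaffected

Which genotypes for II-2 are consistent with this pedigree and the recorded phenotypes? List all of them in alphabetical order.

II-2 ∈ {EE Gg, Ee Gg}

E/I-1 un ·: EE|Ee
E/I-2 un ·: EE|Ee
E/II-1 un I-1×I-2: EE|Ee
E/II-2 un I-1×I-2: EE|Ee
E/II-3 un I-1×I-2: EE|Ee
⇒ E over [I-1,I-2,II-1,II-2,II-3]: 25 consistent
G/I-1 un ·: GG|Gg
G/I-2 aff ·: gg
G/II-1 un I-1×I-2: Gg
G/II-2 un I-1×I-2: Gg
G/II-3 un I-1×I-2: Gg
⇒ G over [I-1,I-2,II-1,II-2,II-3]: 2 consistent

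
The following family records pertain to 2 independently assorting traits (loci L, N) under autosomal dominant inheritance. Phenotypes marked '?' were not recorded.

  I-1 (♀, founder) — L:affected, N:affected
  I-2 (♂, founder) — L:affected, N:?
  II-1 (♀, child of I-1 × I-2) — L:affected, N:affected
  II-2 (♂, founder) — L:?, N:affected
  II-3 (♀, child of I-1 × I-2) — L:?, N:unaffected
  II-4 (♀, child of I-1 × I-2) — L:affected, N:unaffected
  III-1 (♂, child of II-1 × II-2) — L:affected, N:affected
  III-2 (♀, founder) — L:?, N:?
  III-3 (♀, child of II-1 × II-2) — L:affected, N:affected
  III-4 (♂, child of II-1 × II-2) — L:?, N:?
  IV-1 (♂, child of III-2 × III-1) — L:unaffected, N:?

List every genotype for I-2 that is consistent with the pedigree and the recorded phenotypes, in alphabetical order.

L/I-1 aff ·: Ll|LL
L/I-2 aff ·: Ll|LL
L/II-1 aff I-1×I-2: Ll|LL
L/II-2 ? ·: ll|Ll|LL
L/II-3 ? I-1×I-2: ll|Ll|LL
L/II-4 aff I-1×I-2: Ll|LL
L/III-1 aff II-1×II-2: Ll
L/III-2 ? ·: ll|Ll
L/III-3 aff II-1×II-2: Ll|LL
L/III-4 ? II-1×II-2: ll|Ll|LL
L/IV-1 un III-2×III-1: ll
⇒ L over [I-1,I-2,II-1,II-2,II-3,II-4,III-1,III-2,III-3,III-4,IV-1]: 486 consistent
N/I-1 aff ·: Nn
N/I-2 ? ·: nn|Nn
N/II-1 aff I-1×I-2: Nn|NN
N/II-2 aff ·: Nn|NN
N/II-3 un I-1×I-2: nn
N/II-4 un I-1×I-2: nn
N/III-1 aff II-1×II-2: Nn|NN
N/III-2 ? ·: nn|Nn|NN
N/III-3 aff II-1×II-2: Nn|NN
N/III-4 ? II-1×II-2: nn|Nn|NN
N/IV-1 ? III-2×III-1: nn|Nn|NN
⇒ N over [I-1,I-2,II-1,II-2,II-3,II-4,III-1,III-2,III-3,III-4,IV-1]: 268 consistent

I-2 ∈ {LL Nn, LL nn, Ll Nn, Ll nn}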